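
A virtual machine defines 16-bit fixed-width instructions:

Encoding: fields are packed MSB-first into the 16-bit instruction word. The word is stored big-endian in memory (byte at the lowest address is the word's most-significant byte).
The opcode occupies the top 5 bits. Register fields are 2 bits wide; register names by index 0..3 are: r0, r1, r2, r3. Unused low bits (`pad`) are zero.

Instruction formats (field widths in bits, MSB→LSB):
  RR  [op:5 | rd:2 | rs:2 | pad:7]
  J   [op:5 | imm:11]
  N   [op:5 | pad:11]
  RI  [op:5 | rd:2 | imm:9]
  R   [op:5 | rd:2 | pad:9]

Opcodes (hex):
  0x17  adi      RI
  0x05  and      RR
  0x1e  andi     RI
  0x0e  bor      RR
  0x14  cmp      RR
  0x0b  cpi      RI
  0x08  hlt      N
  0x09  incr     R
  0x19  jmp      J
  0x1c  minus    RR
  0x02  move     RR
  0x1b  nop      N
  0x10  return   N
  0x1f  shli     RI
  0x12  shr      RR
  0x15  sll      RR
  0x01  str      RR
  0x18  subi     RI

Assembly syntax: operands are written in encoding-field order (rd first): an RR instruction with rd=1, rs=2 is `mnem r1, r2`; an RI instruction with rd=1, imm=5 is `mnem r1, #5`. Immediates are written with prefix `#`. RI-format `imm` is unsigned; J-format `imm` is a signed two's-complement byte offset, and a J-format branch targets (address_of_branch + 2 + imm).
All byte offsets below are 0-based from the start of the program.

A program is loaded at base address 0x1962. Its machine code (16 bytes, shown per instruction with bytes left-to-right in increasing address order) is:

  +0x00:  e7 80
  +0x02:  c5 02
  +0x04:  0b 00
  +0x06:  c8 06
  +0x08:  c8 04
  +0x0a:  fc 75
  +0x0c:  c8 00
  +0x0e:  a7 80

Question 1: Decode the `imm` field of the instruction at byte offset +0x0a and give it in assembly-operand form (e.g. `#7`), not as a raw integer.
#117

@+0a  big-endian(fc 75) = 0xfc75
  op=0xfc75>>11=0x1f ⇒ shli (RI)
  rd@[10:9]=0x2 ⇒ r2
  imm@[8:0]=0x75 ⇒ #117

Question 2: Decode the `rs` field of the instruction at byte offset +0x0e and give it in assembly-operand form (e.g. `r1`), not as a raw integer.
r3

+0x0e: a7 80 ⇒ word 0xa780 (big)
  opcode bits[15:11]=0x14: cmp/RR
  rd@[10:9]=0x3 ⇒ r3
  rs@[8:7]=0x3 ⇒ r3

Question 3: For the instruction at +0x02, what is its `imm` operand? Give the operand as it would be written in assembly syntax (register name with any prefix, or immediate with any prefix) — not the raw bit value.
#258

@+02  big-endian(c5 02) = 0xc502
  top 5b → 0x18 → subi [RI]
  [10:9] rd=2 = r2
  [8:0] imm=258 = #258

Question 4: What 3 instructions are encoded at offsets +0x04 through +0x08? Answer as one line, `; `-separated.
str r1, r2; jmp #6; jmp #4

[04] 0b 00 → 0x0b00
  opcode bits[15:11]=0x1: str/RR
  [10:9] rd=1 = r1
  [8:7] rs=2 = r2
[06] c8 06 → 0xc806
  opcode bits[15:11]=0x19: jmp/J
  [10:0] imm=6 = #6
[08] c8 04 → 0xc804
  opcode bits[15:11]=0x19: jmp/J
  [10:0] imm=4 = #4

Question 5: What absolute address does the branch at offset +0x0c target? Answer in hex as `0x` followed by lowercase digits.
0x1970

[0c] c8 00 → 0xc800
  op=0xc800>>11=0x19 ⇒ jmp (J)
  imm: (w>>0)&0x7ff=0x0 → #0
  target = base 0x1962 + off 0x0c + 2 + imm 0 = 0x1970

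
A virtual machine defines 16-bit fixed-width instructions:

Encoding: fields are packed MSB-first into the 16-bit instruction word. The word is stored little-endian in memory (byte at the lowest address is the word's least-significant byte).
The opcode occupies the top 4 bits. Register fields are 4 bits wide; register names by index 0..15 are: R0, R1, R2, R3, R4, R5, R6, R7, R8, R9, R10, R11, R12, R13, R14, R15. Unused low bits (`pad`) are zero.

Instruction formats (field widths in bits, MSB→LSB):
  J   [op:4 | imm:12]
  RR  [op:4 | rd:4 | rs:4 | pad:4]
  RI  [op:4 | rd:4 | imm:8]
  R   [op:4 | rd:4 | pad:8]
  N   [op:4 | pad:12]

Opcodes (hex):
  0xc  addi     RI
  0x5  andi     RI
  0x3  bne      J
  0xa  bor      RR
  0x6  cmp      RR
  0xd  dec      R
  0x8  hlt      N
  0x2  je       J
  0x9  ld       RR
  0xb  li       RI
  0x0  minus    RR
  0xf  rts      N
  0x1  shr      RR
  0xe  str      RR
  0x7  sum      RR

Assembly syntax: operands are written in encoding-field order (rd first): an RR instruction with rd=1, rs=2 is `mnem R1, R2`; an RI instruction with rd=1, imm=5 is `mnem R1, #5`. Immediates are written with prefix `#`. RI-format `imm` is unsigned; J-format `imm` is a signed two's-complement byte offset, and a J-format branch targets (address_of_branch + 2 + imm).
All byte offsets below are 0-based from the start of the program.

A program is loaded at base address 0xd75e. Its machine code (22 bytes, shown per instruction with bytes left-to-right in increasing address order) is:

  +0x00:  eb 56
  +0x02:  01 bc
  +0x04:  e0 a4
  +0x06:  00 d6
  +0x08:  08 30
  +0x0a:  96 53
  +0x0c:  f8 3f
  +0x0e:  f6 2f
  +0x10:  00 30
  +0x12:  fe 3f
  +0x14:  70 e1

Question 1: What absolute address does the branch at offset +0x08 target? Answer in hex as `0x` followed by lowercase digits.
0xd770

@+08  little-endian(08 30) = 0x3008
  top 4b → 0x3 → bne [J]
  [11:0] imm=8 = #8
  target = base 0xd75e + off 0x08 + 2 + imm 8 = 0xd770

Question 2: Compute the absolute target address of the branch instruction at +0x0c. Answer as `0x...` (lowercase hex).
0xd764

off 0x0c: read f8 3f as little → 0x3ff8
  opcode bits[15:12]=0x3: bne/J
  imm@[11:0]=0xff8 (s12→-8) ⇒ #-8
  target = base 0xd75e + off 0x0c + 2 + imm -8 = 0xd764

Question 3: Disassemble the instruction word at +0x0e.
je #-10

off 0x0e: read f6 2f as little → 0x2ff6
  opcode bits[15:12]=0x2: je/J
  imm: (w>>0)&0xfff=0xff6 (s12→-10) → #-10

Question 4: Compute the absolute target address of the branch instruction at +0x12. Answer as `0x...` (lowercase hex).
0xd770

@+12  little-endian(fe 3f) = 0x3ffe
  top 4b → 0x3 → bne [J]
  imm@[11:0]=0xffe (s12→-2) ⇒ #-2
  target = base 0xd75e + off 0x12 + 2 + imm -2 = 0xd770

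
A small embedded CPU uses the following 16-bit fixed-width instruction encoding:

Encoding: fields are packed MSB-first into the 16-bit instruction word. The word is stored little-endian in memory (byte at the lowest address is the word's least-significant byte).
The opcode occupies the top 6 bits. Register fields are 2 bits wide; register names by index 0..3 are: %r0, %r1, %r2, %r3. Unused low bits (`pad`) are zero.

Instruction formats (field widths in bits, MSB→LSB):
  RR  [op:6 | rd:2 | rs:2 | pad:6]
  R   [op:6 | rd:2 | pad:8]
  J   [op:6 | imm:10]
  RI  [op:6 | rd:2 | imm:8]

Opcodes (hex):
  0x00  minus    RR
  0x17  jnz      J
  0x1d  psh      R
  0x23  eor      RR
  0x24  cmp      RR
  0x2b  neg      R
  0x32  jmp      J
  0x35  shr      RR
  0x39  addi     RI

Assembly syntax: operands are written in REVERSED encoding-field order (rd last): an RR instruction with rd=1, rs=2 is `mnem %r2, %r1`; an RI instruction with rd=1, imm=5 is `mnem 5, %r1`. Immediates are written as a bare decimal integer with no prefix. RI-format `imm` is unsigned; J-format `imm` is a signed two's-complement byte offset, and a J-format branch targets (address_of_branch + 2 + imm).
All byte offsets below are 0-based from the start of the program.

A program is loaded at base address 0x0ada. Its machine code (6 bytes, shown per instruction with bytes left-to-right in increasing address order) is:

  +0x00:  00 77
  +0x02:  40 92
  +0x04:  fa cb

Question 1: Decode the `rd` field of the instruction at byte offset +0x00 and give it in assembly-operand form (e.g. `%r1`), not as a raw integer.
%r3

off 0x00: read 00 77 as little → 0x7700
  op=0x7700>>10=0x1d ⇒ psh (R)
  rd@[9:8]=0x3 ⇒ %r3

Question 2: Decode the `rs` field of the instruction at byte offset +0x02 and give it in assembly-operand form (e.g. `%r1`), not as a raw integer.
@+02  little-endian(40 92) = 0x9240
  top 6b → 0x24 → cmp [RR]
  rd: (w>>8)&0x3=0x2 → %r2
  rs: (w>>6)&0x3=0x1 → %r1

%r1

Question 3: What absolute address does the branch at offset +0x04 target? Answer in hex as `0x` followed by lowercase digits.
+0x04: fa cb ⇒ word 0xcbfa (little)
  top 6b → 0x32 → jmp [J]
  [9:0] imm=1018 (s10→-6) = -6
  target = base 0x0ada + off 0x04 + 2 + imm -6 = 0x0ada

0x0ada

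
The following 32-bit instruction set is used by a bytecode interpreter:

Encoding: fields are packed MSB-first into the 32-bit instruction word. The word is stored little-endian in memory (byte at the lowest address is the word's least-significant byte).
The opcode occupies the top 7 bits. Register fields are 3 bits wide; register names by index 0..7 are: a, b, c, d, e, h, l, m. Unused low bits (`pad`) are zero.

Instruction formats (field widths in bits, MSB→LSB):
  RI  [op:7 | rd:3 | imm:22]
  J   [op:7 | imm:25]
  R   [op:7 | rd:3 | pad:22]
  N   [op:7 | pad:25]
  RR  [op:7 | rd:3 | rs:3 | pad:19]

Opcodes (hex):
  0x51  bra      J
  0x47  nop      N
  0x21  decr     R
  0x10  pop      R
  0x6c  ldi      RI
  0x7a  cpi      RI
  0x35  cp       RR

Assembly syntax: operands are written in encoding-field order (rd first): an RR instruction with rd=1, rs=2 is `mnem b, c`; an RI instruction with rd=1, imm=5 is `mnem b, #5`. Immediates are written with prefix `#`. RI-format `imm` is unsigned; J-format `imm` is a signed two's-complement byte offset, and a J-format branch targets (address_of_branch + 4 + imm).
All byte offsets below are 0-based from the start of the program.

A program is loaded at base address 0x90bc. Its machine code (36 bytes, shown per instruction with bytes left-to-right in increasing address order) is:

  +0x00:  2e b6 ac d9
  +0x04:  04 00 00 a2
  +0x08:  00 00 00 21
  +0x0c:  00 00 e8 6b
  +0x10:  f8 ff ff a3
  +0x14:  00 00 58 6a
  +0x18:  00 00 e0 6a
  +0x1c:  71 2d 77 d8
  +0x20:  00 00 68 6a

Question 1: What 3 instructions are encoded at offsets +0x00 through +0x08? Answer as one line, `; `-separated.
@+00  little-endian(2e b6 ac d9) = 0xd9acb62e
  top 7b → 0x6c → ldi [RI]
  [24:22] rd=6 = l
  [21:0] imm=2930222 = #2930222
@+04  little-endian(04 00 00 a2) = 0xa2000004
  top 7b → 0x51 → bra [J]
  [24:0] imm=4 = #4
@+08  little-endian(00 00 00 21) = 0x21000000
  top 7b → 0x10 → pop [R]
  [24:22] rd=4 = e

ldi l, #2930222; bra #4; pop e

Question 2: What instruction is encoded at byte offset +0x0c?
cp m, h

+0x0c: 00 00 e8 6b ⇒ word 0x6be80000 (little)
  opcode bits[31:25]=0x35: cp/RR
  [24:22] rd=7 = m
  [21:19] rs=5 = h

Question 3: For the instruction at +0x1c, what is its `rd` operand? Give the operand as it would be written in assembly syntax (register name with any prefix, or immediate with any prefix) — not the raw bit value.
b

@+1c  little-endian(71 2d 77 d8) = 0xd8772d71
  op=0xd8772d71>>25=0x6c ⇒ ldi (RI)
  rd@[24:22]=0x1 ⇒ b
  imm@[21:0]=0x372d71 ⇒ #3616113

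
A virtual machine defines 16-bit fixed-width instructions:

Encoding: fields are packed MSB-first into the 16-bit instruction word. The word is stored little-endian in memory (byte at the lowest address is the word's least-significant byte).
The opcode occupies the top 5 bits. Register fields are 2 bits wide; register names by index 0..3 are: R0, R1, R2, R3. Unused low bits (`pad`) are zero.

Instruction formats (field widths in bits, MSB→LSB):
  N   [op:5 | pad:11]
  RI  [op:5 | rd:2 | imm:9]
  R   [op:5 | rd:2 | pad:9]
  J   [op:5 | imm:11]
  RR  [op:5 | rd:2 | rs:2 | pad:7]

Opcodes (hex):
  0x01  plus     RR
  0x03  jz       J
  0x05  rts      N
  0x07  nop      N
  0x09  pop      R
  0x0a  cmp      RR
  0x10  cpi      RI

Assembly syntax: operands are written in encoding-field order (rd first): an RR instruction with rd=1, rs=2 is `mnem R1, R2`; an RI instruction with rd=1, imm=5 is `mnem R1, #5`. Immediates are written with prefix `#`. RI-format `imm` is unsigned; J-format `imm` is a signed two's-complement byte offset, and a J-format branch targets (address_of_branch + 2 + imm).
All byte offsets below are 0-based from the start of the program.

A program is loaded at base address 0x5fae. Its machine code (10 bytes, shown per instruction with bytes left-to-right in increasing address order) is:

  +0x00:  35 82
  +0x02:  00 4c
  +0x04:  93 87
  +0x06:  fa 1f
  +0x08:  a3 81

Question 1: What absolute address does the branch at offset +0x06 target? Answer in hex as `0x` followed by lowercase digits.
0x5fb0

+0x06: fa 1f ⇒ word 0x1ffa (little)
  top 5b → 0x3 → jz [J]
  imm: (w>>0)&0x7ff=0x7fa (s11→-6) → #-6
  target = base 0x5fae + off 0x06 + 2 + imm -6 = 0x5fb0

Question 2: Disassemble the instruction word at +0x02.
[02] 00 4c → 0x4c00
  top 5b → 0x9 → pop [R]
  rd@[10:9]=0x2 ⇒ R2

pop R2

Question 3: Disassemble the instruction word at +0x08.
cpi R0, #419

off 0x08: read a3 81 as little → 0x81a3
  opcode bits[15:11]=0x10: cpi/RI
  rd@[10:9]=0x0 ⇒ R0
  imm@[8:0]=0x1a3 ⇒ #419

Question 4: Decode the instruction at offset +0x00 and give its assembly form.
cpi R1, #53

[00] 35 82 → 0x8235
  opcode bits[15:11]=0x10: cpi/RI
  rd@[10:9]=0x1 ⇒ R1
  imm@[8:0]=0x35 ⇒ #53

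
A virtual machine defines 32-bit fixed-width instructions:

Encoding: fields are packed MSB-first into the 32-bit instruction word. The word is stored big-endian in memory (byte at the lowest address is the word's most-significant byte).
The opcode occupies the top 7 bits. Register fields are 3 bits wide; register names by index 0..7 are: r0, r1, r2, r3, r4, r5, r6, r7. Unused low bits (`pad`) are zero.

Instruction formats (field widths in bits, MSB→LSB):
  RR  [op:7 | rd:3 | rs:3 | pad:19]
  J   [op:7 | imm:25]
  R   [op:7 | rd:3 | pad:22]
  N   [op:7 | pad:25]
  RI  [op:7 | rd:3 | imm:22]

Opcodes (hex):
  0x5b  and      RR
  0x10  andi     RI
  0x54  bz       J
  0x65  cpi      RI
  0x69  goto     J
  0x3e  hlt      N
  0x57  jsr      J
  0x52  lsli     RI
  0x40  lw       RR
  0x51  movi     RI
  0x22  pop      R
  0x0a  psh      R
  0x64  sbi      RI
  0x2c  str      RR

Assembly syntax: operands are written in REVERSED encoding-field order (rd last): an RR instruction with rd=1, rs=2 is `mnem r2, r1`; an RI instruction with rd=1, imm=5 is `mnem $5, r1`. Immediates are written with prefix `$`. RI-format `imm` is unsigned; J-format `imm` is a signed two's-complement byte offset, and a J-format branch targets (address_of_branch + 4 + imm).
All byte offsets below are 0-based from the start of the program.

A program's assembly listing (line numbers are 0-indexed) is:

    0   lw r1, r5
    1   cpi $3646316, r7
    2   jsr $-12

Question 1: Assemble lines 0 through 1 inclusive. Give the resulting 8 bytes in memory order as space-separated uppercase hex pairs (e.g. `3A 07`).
81 48 00 00 CB F7 A3 6C

0. lw fields op=0x40:7|rd=5:3|rs=1:3|pad=0:19 → word 81480000h → 81 48 00 00
1. cpi fields op=0x65:7|rd=7:3|imm=3646316:22 → word cbf7a36ch → cb f7 a3 6c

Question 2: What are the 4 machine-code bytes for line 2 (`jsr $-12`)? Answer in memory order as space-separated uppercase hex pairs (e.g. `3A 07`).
AF FF FF F4

line 2 (jsr): pack op=0x57:7|imm=-12:25 = 0xaffffff4; big→ af ff ff f4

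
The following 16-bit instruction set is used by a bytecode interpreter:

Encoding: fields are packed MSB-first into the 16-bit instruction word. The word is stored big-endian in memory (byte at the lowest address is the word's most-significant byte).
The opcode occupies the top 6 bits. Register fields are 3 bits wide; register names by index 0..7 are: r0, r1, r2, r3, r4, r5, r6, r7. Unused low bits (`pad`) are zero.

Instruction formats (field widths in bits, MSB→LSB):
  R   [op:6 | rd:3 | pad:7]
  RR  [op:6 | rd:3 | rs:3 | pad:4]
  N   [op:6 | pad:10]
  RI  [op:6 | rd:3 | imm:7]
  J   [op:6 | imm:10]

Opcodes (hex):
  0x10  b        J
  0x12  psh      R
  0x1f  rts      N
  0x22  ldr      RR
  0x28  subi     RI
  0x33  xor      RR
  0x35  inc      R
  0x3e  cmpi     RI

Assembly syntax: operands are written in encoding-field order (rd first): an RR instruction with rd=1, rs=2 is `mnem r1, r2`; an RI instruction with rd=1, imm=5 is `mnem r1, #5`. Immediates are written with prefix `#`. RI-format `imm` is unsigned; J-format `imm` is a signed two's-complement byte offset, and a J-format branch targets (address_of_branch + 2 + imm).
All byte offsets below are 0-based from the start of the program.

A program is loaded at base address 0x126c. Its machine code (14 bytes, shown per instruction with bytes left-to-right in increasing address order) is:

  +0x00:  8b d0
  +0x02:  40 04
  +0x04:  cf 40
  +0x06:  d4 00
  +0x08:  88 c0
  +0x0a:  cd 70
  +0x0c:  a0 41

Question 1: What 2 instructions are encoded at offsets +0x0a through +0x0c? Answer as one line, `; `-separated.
off 0x0a: read cd 70 as big → 0xcd70
  opcode bits[15:10]=0x33: xor/RR
  rd@[9:7]=0x2 ⇒ r2
  rs@[6:4]=0x7 ⇒ r7
off 0x0c: read a0 41 as big → 0xa041
  opcode bits[15:10]=0x28: subi/RI
  rd@[9:7]=0x0 ⇒ r0
  imm@[6:0]=0x41 ⇒ #65

xor r2, r7; subi r0, #65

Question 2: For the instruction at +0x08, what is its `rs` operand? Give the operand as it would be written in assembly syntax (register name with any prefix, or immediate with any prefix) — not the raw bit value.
off 0x08: read 88 c0 as big → 0x88c0
  opcode bits[15:10]=0x22: ldr/RR
  rd@[9:7]=0x1 ⇒ r1
  rs@[6:4]=0x4 ⇒ r4

r4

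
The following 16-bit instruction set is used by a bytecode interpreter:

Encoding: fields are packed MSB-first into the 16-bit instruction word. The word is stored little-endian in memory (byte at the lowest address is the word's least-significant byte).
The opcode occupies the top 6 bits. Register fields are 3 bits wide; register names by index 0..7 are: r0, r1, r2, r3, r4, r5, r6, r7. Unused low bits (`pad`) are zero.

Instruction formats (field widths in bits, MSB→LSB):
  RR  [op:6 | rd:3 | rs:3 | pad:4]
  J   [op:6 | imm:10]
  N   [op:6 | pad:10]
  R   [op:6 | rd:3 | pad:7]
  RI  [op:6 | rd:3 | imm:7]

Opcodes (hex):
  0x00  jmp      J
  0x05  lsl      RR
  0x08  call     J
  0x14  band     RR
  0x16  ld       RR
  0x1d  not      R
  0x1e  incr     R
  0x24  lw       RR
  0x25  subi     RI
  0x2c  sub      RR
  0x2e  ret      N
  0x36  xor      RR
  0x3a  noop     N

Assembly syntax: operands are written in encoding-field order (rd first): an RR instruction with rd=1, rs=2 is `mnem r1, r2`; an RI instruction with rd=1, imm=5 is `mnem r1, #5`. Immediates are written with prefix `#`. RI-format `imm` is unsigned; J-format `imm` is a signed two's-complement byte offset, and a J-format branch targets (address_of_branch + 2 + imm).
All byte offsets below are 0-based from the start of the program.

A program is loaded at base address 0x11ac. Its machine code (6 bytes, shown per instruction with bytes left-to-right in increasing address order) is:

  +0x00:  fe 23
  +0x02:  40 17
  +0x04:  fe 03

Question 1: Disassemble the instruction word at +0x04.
jmp #-2

@+04  little-endian(fe 03) = 0x03fe
  op=0x03fe>>10=0x0 ⇒ jmp (J)
  imm: (w>>0)&0x3ff=0x3fe (s10→-2) → #-2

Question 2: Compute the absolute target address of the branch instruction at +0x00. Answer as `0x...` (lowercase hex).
0x11ac

off 0x00: read fe 23 as little → 0x23fe
  op=0x23fe>>10=0x8 ⇒ call (J)
  [9:0] imm=1022 (s10→-2) = #-2
  target = base 0x11ac + off 0x00 + 2 + imm -2 = 0x11ac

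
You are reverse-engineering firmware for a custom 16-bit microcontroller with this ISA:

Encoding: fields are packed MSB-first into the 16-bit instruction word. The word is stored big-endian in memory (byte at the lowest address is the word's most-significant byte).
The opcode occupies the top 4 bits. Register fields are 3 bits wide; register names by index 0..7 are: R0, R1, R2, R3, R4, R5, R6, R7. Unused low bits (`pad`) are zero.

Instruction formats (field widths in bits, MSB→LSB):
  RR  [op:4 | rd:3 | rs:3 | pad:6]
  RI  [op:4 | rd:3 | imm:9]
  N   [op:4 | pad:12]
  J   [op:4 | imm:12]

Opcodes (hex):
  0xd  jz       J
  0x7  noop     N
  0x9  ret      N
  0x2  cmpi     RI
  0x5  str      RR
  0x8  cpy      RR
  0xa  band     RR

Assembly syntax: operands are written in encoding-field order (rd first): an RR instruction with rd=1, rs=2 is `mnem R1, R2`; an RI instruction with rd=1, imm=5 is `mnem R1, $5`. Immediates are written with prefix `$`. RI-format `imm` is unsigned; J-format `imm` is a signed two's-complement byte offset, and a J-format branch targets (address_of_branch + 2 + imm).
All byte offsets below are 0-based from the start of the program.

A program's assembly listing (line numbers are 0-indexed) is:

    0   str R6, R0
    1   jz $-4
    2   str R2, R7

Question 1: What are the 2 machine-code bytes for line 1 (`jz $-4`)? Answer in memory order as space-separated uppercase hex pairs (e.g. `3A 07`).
L1: jz op=0xd:4|imm=-4:12 ⇒ 0xdffc ⇒ big df fc

DF FC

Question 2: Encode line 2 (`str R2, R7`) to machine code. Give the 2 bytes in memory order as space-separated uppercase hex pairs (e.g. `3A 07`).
L2: str op=0x5:4|rd=2:3|rs=7:3|pad=0:6 ⇒ 0x55c0 ⇒ big 55 c0

55 C0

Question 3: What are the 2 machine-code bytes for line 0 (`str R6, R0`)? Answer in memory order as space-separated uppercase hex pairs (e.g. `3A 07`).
L0: str op=0x5:4|rd=6:3|rs=0:3|pad=0:6 ⇒ 0x5c00 ⇒ big 5c 00

5C 00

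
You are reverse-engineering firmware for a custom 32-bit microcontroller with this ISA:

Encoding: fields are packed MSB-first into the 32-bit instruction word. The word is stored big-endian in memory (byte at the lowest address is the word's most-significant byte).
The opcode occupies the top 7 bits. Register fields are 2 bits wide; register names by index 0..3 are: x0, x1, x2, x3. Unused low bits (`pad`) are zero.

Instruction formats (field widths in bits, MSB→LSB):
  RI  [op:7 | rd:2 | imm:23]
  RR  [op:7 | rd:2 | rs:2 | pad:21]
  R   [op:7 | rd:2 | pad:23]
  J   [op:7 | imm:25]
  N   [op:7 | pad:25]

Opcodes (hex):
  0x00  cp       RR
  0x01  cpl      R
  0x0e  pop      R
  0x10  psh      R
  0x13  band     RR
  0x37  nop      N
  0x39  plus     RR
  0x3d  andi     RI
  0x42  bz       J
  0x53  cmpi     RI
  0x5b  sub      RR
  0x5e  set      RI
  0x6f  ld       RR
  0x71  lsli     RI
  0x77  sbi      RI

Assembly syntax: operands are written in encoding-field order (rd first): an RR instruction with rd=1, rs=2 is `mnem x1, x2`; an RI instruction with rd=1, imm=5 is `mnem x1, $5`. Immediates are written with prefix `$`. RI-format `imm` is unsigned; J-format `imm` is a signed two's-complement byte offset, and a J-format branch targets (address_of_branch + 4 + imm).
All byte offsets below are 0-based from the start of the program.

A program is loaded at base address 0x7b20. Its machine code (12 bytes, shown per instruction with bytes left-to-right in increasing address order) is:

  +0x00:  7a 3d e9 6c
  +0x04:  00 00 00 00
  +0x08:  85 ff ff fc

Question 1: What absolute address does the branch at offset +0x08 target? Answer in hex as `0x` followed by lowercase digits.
0x7b28

@+08  big-endian(85 ff ff fc) = 0x85fffffc
  op=0x85fffffc>>25=0x42 ⇒ bz (J)
  imm: (w>>0)&0x1ffffff=0x1fffffc (s25→-4) → $-4
  target = base 0x7b20 + off 0x08 + 4 + imm -4 = 0x7b28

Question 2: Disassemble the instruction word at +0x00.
[00] 7a 3d e9 6c → 0x7a3de96c
  opcode bits[31:25]=0x3d: andi/RI
  rd@[24:23]=0x0 ⇒ x0
  imm@[22:0]=0x3de96c ⇒ $4057452

andi x0, $4057452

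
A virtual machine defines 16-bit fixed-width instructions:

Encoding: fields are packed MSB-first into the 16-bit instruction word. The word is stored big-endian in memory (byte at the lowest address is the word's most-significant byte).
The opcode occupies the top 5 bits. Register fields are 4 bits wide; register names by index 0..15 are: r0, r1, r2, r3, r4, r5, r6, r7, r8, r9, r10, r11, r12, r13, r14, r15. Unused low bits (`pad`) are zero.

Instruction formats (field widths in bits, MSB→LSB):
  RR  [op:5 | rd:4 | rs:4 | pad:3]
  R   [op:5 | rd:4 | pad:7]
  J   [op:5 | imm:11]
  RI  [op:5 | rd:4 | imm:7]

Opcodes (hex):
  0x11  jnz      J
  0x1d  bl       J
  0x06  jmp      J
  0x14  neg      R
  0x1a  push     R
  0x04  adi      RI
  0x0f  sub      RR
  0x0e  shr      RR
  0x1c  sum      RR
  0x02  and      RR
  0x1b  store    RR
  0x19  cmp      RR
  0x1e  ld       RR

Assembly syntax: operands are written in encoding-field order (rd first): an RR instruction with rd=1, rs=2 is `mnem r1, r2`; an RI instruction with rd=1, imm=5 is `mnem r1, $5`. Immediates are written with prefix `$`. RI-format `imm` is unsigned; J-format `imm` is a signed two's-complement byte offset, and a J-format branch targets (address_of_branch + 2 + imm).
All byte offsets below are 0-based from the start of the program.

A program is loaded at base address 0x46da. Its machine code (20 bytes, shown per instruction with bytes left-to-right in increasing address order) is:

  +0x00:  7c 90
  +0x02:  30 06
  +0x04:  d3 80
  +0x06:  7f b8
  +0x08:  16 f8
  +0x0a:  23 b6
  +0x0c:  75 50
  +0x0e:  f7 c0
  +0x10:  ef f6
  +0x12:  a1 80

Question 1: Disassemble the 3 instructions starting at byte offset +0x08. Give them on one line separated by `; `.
and r13, r15; adi r7, $54; shr r10, r10

+0x08: 16 f8 ⇒ word 0x16f8 (big)
  top 5b → 0x2 → and [RR]
  rd@[10:7]=0xd ⇒ r13
  rs@[6:3]=0xf ⇒ r15
+0x0a: 23 b6 ⇒ word 0x23b6 (big)
  top 5b → 0x4 → adi [RI]
  rd@[10:7]=0x7 ⇒ r7
  imm@[6:0]=0x36 ⇒ $54
+0x0c: 75 50 ⇒ word 0x7550 (big)
  top 5b → 0xe → shr [RR]
  rd@[10:7]=0xa ⇒ r10
  rs@[6:3]=0xa ⇒ r10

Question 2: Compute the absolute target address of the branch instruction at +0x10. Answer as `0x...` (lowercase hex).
0x46e2

off 0x10: read ef f6 as big → 0xeff6
  top 5b → 0x1d → bl [J]
  imm: (w>>0)&0x7ff=0x7f6 (s11→-10) → $-10
  target = base 0x46da + off 0x10 + 2 + imm -10 = 0x46e2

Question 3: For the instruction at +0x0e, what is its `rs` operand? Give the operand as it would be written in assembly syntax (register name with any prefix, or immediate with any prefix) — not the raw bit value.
+0x0e: f7 c0 ⇒ word 0xf7c0 (big)
  opcode bits[15:11]=0x1e: ld/RR
  rd: (w>>7)&0xf=0xf → r15
  rs: (w>>3)&0xf=0x8 → r8

r8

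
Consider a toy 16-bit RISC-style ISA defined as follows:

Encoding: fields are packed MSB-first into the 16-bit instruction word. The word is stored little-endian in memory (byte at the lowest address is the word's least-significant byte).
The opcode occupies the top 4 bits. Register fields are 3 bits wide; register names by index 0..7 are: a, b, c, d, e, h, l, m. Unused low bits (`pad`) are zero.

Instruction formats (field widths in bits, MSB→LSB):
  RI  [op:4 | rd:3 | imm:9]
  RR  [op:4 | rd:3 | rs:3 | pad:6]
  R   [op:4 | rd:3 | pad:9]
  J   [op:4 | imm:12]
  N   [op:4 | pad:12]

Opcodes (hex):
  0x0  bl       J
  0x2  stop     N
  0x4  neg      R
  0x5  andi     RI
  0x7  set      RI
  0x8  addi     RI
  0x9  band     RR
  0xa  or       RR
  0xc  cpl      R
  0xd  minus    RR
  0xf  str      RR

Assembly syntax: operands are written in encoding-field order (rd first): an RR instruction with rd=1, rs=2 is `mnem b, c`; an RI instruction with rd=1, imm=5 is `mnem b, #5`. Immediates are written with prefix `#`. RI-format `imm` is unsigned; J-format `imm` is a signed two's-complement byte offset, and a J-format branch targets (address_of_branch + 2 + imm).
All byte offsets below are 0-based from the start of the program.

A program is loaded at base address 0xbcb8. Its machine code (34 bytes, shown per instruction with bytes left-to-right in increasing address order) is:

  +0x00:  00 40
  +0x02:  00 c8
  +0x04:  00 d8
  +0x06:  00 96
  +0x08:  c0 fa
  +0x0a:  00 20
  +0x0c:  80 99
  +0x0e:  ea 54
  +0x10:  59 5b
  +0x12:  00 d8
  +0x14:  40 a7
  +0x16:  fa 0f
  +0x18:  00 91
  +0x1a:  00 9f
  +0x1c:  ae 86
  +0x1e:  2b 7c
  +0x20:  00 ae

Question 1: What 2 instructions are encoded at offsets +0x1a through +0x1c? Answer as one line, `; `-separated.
@+1a  little-endian(00 9f) = 0x9f00
  opcode bits[15:12]=0x9: band/RR
  [11:9] rd=7 = m
  [8:6] rs=4 = e
@+1c  little-endian(ae 86) = 0x86ae
  opcode bits[15:12]=0x8: addi/RI
  [11:9] rd=3 = d
  [8:0] imm=174 = #174

band m, e; addi d, #174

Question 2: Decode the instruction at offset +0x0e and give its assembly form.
andi c, #234

+0x0e: ea 54 ⇒ word 0x54ea (little)
  opcode bits[15:12]=0x5: andi/RI
  rd@[11:9]=0x2 ⇒ c
  imm@[8:0]=0xea ⇒ #234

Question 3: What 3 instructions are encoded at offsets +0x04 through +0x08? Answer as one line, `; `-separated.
minus e, a; band d, a; str h, d

off 0x04: read 00 d8 as little → 0xd800
  op=0xd800>>12=0xd ⇒ minus (RR)
  rd@[11:9]=0x4 ⇒ e
  rs@[8:6]=0x0 ⇒ a
off 0x06: read 00 96 as little → 0x9600
  op=0x9600>>12=0x9 ⇒ band (RR)
  rd@[11:9]=0x3 ⇒ d
  rs@[8:6]=0x0 ⇒ a
off 0x08: read c0 fa as little → 0xfac0
  op=0xfac0>>12=0xf ⇒ str (RR)
  rd@[11:9]=0x5 ⇒ h
  rs@[8:6]=0x3 ⇒ d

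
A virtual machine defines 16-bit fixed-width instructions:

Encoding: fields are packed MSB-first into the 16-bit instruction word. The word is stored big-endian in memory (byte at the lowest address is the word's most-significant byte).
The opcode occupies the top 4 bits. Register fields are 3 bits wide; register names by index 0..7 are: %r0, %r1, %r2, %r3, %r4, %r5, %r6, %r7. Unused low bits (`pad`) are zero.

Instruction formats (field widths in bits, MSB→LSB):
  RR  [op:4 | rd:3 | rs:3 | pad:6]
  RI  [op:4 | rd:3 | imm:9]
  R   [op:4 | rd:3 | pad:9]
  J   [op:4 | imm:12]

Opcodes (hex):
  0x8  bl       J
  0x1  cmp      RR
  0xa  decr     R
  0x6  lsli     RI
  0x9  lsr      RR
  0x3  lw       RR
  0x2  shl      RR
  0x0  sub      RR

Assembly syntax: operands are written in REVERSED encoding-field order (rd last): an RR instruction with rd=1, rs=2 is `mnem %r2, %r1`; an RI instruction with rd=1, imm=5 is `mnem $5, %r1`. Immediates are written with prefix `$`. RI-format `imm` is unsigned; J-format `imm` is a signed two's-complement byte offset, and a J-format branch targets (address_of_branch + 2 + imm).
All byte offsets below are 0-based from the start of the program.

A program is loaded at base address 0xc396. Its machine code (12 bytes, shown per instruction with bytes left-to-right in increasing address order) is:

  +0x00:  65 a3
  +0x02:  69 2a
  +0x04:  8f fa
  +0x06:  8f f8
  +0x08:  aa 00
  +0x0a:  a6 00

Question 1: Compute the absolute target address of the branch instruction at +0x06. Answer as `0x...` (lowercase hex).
@+06  big-endian(8f f8) = 0x8ff8
  top 4b → 0x8 → bl [J]
  [11:0] imm=4088 (s12→-8) = $-8
  target = base 0xc396 + off 0x06 + 2 + imm -8 = 0xc396

0xc396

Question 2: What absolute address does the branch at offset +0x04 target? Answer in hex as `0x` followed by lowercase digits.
0xc396

+0x04: 8f fa ⇒ word 0x8ffa (big)
  opcode bits[15:12]=0x8: bl/J
  [11:0] imm=4090 (s12→-6) = $-6
  target = base 0xc396 + off 0x04 + 2 + imm -6 = 0xc396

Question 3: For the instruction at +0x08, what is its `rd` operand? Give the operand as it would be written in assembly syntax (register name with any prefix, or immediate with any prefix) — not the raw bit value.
%r5

[08] aa 00 → 0xaa00
  top 4b → 0xa → decr [R]
  [11:9] rd=5 = %r5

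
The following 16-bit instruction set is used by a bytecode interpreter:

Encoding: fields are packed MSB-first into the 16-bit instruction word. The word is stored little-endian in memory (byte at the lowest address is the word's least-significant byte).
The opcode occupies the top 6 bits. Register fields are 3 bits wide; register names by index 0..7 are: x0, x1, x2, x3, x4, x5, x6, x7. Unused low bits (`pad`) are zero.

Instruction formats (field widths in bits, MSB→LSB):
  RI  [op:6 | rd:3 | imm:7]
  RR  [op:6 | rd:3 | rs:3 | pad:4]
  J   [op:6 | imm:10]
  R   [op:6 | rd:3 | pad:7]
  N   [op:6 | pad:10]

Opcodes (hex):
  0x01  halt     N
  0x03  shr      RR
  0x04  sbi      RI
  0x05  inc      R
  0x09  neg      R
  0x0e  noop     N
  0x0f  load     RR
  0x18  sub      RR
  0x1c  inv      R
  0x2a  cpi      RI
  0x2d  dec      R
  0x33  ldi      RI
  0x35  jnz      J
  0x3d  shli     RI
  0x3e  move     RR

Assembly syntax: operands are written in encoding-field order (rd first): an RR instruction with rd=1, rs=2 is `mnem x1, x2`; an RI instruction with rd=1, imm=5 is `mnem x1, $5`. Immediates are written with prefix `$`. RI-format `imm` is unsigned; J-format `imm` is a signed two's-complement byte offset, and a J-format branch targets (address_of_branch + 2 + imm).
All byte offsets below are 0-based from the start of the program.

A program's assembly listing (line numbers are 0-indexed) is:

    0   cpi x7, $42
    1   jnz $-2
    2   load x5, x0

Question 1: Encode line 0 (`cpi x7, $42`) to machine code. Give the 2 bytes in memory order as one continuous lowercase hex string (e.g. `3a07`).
L0: cpi op=0x2a:6|rd=7:3|imm=42:7 ⇒ 0xabaa ⇒ little aa ab

aaab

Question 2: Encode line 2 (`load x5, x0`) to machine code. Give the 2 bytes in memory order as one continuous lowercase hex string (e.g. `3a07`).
803e

2. load fields op=0xf:6|rd=5:3|rs=0:3|pad=0:4 → word 3e80h → 80 3e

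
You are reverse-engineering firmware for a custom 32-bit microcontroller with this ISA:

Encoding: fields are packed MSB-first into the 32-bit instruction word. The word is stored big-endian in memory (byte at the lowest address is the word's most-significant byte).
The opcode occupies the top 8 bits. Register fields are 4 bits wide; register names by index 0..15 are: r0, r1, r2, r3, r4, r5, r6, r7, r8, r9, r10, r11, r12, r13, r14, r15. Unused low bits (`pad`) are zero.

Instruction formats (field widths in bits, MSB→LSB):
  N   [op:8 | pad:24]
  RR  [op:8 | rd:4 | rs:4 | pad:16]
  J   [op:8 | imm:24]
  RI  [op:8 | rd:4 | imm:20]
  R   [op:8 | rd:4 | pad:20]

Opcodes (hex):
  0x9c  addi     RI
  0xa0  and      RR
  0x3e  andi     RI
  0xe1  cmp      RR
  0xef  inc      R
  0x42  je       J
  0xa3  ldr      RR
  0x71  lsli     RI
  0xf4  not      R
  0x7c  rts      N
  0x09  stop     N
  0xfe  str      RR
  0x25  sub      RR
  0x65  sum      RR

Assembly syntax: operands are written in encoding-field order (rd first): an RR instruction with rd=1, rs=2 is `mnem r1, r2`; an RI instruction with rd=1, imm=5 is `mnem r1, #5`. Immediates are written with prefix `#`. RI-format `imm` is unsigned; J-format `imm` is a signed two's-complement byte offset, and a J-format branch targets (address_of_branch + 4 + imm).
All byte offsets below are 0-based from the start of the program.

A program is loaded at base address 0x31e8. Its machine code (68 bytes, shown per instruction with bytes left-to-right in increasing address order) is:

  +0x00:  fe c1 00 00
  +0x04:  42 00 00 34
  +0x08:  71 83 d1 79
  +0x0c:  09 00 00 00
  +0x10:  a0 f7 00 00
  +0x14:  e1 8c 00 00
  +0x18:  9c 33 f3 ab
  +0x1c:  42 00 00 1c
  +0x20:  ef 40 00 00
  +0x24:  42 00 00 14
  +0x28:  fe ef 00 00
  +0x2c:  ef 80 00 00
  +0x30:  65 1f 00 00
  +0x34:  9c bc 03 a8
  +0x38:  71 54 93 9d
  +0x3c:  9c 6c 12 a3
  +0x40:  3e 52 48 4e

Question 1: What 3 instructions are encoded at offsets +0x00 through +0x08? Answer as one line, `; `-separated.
+0x00: fe c1 00 00 ⇒ word 0xfec10000 (big)
  op=0xfec10000>>24=0xfe ⇒ str (RR)
  rd@[23:20]=0xc ⇒ r12
  rs@[19:16]=0x1 ⇒ r1
+0x04: 42 00 00 34 ⇒ word 0x42000034 (big)
  op=0x42000034>>24=0x42 ⇒ je (J)
  imm@[23:0]=0x34 ⇒ #52
+0x08: 71 83 d1 79 ⇒ word 0x7183d179 (big)
  op=0x7183d179>>24=0x71 ⇒ lsli (RI)
  rd@[23:20]=0x8 ⇒ r8
  imm@[19:0]=0x3d179 ⇒ #250233

str r12, r1; je #52; lsli r8, #250233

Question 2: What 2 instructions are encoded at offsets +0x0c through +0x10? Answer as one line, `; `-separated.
@+0c  big-endian(09 00 00 00) = 0x09000000
  op=0x09000000>>24=0x9 ⇒ stop (N)
@+10  big-endian(a0 f7 00 00) = 0xa0f70000
  op=0xa0f70000>>24=0xa0 ⇒ and (RR)
  rd@[23:20]=0xf ⇒ r15
  rs@[19:16]=0x7 ⇒ r7

stop; and r15, r7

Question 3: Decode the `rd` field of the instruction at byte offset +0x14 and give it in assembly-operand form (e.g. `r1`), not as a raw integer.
off 0x14: read e1 8c 00 00 as big → 0xe18c0000
  opcode bits[31:24]=0xe1: cmp/RR
  rd@[23:20]=0x8 ⇒ r8
  rs@[19:16]=0xc ⇒ r12

r8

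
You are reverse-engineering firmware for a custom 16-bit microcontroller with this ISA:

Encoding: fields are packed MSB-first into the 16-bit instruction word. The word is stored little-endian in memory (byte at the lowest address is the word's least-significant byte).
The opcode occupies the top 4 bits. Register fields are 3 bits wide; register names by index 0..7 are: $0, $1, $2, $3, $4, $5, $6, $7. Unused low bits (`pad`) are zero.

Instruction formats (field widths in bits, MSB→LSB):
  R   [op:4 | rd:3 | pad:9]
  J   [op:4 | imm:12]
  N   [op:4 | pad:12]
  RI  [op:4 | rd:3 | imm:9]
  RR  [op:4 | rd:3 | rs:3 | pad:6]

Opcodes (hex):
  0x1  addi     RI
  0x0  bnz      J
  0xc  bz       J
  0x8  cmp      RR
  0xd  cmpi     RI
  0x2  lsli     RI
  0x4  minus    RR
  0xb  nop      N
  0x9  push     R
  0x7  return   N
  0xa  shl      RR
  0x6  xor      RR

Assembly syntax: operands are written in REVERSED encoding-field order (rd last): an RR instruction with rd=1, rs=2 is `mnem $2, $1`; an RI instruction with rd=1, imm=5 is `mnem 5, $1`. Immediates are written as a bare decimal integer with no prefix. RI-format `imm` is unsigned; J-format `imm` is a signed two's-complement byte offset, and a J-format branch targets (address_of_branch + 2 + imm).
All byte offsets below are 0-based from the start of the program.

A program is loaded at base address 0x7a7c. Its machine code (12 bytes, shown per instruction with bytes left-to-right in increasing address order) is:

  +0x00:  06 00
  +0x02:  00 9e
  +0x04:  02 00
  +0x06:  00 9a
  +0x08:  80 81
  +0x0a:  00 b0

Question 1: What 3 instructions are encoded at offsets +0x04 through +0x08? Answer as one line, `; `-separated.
+0x04: 02 00 ⇒ word 0x0002 (little)
  top 4b → 0x0 → bnz [J]
  imm: (w>>0)&0xfff=0x2 → 2
+0x06: 00 9a ⇒ word 0x9a00 (little)
  top 4b → 0x9 → push [R]
  rd: (w>>9)&0x7=0x5 → $5
+0x08: 80 81 ⇒ word 0x8180 (little)
  top 4b → 0x8 → cmp [RR]
  rd: (w>>9)&0x7=0x0 → $0
  rs: (w>>6)&0x7=0x6 → $6

bnz 2; push $5; cmp $6, $0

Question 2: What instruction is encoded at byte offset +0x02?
@+02  little-endian(00 9e) = 0x9e00
  op=0x9e00>>12=0x9 ⇒ push (R)
  rd: (w>>9)&0x7=0x7 → $7

push $7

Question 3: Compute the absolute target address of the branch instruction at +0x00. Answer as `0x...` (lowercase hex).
@+00  little-endian(06 00) = 0x0006
  op=0x0006>>12=0x0 ⇒ bnz (J)
  [11:0] imm=6 = 6
  target = base 0x7a7c + off 0x00 + 2 + imm 6 = 0x7a84

0x7a84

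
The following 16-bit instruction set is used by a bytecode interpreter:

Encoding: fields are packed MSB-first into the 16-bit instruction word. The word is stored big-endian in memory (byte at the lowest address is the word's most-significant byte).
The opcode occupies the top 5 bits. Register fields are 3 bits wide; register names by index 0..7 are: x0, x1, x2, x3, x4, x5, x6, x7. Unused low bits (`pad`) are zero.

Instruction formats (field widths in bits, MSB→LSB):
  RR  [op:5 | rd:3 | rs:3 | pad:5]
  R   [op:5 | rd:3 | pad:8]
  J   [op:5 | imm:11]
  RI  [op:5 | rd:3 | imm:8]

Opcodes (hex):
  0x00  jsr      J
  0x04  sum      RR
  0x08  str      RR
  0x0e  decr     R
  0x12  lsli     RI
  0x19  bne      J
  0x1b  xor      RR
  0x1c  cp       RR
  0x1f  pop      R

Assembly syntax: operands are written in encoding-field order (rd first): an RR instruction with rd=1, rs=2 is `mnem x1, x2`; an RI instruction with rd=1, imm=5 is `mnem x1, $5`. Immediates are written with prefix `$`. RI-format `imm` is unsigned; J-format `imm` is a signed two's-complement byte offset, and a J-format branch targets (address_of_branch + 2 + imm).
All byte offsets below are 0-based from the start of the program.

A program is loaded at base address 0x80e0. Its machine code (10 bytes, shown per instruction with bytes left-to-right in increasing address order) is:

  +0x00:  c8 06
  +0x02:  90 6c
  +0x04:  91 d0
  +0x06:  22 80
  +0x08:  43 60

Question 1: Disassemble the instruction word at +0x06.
sum x2, x4

off 0x06: read 22 80 as big → 0x2280
  opcode bits[15:11]=0x4: sum/RR
  [10:8] rd=2 = x2
  [7:5] rs=4 = x4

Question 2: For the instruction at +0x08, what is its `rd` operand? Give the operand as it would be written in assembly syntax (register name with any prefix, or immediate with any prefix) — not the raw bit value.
@+08  big-endian(43 60) = 0x4360
  opcode bits[15:11]=0x8: str/RR
  [10:8] rd=3 = x3
  [7:5] rs=3 = x3

x3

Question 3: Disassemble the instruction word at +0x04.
off 0x04: read 91 d0 as big → 0x91d0
  opcode bits[15:11]=0x12: lsli/RI
  [10:8] rd=1 = x1
  [7:0] imm=208 = $208

lsli x1, $208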